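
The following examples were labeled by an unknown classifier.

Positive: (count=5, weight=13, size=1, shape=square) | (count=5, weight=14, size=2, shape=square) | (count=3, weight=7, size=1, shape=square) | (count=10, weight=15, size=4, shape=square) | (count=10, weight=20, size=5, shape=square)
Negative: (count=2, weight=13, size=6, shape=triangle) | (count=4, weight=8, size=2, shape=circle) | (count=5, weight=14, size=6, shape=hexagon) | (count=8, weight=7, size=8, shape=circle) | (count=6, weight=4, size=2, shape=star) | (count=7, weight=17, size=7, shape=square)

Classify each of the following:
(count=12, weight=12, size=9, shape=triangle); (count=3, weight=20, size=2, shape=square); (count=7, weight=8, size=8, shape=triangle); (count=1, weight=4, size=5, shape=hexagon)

A rule that fits every label: shape is square AND size ≤ 5 — true of each 'Positive' example, false of each 'Negative' one.

Negative, Positive, Negative, Negative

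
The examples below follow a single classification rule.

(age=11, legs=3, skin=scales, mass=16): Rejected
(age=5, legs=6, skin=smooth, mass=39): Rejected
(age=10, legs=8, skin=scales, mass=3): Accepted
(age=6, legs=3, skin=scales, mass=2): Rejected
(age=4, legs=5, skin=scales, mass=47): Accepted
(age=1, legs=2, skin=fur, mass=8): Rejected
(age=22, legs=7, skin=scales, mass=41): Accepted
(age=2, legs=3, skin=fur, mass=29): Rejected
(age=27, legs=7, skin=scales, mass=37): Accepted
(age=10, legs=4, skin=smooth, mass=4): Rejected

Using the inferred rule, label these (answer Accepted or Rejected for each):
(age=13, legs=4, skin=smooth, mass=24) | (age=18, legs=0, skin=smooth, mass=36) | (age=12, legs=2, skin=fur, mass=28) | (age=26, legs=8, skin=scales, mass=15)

Every 'Accepted' example satisfies: skin is scales AND legs ≥ 4. None of the 'Rejected' examples do.
(age=13, legs=4, skin=smooth, mass=24): skin is smooth, legs = 4, fails this test → Rejected. (age=18, legs=0, skin=smooth, mass=36): skin is smooth, legs = 0, fails this test → Rejected. (age=12, legs=2, skin=fur, mass=28): skin is fur, legs = 2, fails this test → Rejected. (age=26, legs=8, skin=scales, mass=15): skin is scales, legs = 8, has this property → Accepted.

Rejected, Rejected, Rejected, Accepted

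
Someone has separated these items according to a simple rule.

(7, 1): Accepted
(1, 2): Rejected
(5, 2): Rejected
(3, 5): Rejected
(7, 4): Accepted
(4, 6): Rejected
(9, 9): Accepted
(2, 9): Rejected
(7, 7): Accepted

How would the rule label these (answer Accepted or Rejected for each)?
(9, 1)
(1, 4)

The classifier is using: first ≥ 6.
(9, 1): first 9 — qualifies, so Accepted. (1, 4): first 1 — doesn't match, so Rejected.

Accepted, Rejected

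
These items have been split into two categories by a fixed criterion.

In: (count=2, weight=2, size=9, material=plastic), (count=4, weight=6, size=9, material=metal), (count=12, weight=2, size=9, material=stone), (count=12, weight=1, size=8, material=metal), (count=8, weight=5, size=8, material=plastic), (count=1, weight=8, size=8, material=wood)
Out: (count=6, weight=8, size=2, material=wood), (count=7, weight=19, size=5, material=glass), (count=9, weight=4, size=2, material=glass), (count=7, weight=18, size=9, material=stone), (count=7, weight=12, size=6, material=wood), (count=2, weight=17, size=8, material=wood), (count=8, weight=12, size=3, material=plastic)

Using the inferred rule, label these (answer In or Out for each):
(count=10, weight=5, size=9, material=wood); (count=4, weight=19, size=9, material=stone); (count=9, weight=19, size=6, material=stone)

The distinguishing property — weight ≤ 8 AND size ≥ 3 — holds for all the 'In' cases and none of the 'Out' cases.
In: (count=10, weight=5, size=9, material=wood), since weight = 5, size = 9.
Out: (count=4, weight=19, size=9, material=stone), since weight = 19, size = 9.
Out: (count=9, weight=19, size=6, material=stone), since weight = 19, size = 6.

In, Out, Out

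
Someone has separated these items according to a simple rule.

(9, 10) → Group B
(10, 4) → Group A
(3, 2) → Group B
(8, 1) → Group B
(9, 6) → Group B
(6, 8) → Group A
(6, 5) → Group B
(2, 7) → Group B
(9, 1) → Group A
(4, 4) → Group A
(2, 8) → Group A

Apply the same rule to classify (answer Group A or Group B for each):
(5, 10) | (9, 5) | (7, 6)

One predicate separates the groups cleanly: sum is even.
(5, 10): 5+10 = 15 — lacks this property, so Group B. (9, 5): 9+5 = 14 — meets the rule, so Group A. (7, 6): 7+6 = 13 — lacks this property, so Group B.

Group B, Group A, Group B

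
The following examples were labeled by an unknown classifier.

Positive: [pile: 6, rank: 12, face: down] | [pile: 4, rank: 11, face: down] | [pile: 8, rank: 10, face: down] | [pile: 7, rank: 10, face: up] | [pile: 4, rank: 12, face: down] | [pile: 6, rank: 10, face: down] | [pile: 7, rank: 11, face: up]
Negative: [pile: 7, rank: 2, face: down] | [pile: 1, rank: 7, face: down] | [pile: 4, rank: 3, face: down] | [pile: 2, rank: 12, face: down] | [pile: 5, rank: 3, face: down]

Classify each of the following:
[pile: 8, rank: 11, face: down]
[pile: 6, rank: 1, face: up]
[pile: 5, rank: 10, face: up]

Positive, Negative, Positive

The pattern is that an item is 'Positive' exactly when: pile ≥ 4 AND rank ≥ 7.
Positive: [pile: 8, rank: 11, face: down], since pile = 8, rank = 11.
Negative: [pile: 6, rank: 1, face: up], since pile = 6, rank = 1.
Positive: [pile: 5, rank: 10, face: up], since pile = 5, rank = 10.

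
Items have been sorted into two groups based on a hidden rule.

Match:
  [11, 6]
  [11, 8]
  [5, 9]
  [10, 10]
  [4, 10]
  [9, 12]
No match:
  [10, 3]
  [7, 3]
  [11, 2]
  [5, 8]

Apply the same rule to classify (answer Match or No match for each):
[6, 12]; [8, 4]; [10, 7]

Match, No match, Match

Every 'Match' example satisfies: sum ≥ 14. None of the 'No match' examples do.
[6, 12]: 6+12 = 18, matches → Match. [8, 4]: 8+4 = 12, fails this test → No match. [10, 7]: 10+7 = 17, matches → Match.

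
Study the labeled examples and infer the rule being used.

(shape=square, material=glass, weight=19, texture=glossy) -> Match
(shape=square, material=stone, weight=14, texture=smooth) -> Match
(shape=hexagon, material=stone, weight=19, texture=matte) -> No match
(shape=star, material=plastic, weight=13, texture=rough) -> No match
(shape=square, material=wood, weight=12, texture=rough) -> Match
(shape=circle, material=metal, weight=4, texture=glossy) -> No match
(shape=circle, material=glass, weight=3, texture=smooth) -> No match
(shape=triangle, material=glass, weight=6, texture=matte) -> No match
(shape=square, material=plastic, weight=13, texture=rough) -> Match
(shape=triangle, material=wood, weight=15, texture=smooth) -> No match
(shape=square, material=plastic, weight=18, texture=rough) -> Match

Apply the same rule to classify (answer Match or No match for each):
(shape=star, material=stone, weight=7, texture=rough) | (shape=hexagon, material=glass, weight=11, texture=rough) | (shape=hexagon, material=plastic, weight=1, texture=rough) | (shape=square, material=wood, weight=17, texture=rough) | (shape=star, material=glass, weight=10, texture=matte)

'Match' ⟺ shape is square.
No match: (shape=star, material=stone, weight=7, texture=rough), since shape is star. No match: (shape=hexagon, material=glass, weight=11, texture=rough), since shape is hexagon. No match: (shape=hexagon, material=plastic, weight=1, texture=rough), since shape is hexagon. Match: (shape=square, material=wood, weight=17, texture=rough), since shape is square. No match: (shape=star, material=glass, weight=10, texture=matte), since shape is star.

No match, No match, No match, Match, No match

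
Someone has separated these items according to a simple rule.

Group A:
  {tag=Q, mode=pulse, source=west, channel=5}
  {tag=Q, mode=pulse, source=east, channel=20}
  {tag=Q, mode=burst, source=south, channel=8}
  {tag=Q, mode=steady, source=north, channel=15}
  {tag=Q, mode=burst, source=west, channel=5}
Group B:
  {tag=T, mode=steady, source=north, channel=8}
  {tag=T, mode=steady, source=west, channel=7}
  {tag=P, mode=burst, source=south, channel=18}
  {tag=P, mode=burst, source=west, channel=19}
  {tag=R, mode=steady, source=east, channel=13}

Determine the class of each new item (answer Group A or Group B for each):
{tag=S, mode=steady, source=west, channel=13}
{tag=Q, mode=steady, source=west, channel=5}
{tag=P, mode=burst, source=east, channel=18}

Group B, Group A, Group B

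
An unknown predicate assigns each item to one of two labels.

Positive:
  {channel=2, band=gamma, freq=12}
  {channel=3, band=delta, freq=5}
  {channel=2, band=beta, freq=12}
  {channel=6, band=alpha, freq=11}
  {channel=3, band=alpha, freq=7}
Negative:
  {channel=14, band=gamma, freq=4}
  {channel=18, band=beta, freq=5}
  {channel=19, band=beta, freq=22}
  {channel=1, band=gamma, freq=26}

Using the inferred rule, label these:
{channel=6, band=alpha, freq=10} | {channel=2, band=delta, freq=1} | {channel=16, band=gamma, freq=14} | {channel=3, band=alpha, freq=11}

Positive, Positive, Negative, Positive

The common property of the 'Positive' items is: channel ≤ 6 AND freq ≤ 12. No 'Negative' item has it.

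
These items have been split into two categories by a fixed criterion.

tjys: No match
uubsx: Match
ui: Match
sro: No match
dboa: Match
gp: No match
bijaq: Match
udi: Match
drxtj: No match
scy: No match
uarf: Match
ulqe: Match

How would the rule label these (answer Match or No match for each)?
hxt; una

No match, Match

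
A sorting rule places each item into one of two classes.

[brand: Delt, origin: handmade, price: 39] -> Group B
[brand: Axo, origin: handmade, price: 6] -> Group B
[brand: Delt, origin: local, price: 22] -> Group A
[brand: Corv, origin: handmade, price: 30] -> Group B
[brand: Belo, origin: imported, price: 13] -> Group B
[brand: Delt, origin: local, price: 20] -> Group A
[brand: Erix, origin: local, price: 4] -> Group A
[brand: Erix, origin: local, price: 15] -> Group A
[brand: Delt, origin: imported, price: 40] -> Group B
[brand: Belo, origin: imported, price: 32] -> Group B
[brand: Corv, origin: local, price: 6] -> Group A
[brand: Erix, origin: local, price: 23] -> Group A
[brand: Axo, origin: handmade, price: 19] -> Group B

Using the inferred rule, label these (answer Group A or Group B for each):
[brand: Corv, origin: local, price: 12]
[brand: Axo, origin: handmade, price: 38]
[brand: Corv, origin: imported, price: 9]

Group A, Group B, Group B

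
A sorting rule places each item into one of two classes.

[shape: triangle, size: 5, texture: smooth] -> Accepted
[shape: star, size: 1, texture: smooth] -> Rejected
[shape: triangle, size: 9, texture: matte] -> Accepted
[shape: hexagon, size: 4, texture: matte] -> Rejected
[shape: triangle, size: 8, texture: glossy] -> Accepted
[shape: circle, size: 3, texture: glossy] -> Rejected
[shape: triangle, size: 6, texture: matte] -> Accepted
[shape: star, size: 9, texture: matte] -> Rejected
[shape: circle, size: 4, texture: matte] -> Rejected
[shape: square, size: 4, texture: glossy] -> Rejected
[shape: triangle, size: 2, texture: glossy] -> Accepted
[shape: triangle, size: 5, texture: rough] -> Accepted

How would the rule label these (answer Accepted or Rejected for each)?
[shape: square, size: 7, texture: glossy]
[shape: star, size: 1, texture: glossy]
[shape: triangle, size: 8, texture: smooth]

'Accepted' ⟺ shape is triangle.
[shape: square, size: 7, texture: glossy]: Rejected (shape is square). [shape: star, size: 1, texture: glossy]: Rejected (shape is star). [shape: triangle, size: 8, texture: smooth]: Accepted (shape is triangle).

Rejected, Rejected, Accepted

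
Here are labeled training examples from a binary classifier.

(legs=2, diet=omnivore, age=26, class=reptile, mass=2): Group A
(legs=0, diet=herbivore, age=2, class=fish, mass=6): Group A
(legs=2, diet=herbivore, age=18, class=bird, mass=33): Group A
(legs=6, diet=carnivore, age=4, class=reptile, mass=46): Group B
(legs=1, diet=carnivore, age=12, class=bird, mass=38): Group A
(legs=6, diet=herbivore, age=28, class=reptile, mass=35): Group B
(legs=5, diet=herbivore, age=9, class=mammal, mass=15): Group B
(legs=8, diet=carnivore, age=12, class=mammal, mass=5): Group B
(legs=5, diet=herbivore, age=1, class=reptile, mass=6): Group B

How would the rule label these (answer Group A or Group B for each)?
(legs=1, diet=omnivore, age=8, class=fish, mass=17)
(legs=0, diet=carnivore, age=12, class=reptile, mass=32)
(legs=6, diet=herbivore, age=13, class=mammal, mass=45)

Group A, Group A, Group B

A rule that fits every label: legs ≤ 2 — true of each 'Group A' example, false of each 'Group B' one.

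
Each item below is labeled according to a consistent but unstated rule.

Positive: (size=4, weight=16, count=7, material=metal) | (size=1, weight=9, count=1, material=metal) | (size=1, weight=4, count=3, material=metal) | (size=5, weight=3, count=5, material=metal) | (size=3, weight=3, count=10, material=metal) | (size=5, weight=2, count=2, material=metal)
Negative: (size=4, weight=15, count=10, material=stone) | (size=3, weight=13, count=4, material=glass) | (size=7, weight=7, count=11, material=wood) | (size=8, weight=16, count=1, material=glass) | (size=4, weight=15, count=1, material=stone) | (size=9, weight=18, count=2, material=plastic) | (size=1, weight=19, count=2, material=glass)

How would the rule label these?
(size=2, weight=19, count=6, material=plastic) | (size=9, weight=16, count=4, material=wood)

Negative, Negative

The distinguishing property — material is metal — holds for all the 'Positive' cases and none of the 'Negative' cases.
(size=2, weight=19, count=6, material=plastic) — material is plastic, hence Negative. (size=9, weight=16, count=4, material=wood) — material is wood, hence Negative.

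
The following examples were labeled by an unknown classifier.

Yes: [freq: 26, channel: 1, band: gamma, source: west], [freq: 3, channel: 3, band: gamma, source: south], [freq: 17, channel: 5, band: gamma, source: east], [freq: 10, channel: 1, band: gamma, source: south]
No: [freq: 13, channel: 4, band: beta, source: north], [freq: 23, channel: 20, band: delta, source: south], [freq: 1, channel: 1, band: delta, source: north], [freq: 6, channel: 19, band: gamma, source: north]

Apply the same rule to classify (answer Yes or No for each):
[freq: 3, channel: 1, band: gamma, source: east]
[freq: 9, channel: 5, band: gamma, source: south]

Yes, Yes

Every 'Yes' example satisfies: band is gamma AND channel ≤ 5. None of the 'No' examples do.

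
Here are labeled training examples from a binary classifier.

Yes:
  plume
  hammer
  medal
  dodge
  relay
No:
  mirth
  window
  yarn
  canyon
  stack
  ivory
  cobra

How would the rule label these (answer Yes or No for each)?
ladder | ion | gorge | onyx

The distinguishing property — contains 'e' — holds for all the 'Yes' cases and none of the 'No' cases.

Yes, No, Yes, No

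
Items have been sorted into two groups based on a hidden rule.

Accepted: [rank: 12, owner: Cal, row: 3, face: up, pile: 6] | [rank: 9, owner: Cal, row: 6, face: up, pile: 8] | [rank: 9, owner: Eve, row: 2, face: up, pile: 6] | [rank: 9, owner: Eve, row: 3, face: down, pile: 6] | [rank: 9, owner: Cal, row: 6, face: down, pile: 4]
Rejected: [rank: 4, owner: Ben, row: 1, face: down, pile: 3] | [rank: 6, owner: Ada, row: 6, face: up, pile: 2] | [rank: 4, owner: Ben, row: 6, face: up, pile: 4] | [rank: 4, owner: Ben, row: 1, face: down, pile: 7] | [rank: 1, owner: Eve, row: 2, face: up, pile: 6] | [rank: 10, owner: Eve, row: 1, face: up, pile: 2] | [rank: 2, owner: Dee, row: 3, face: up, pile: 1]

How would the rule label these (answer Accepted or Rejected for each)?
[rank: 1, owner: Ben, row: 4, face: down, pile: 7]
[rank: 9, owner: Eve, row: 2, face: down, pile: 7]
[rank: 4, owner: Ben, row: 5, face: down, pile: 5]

Rejected, Accepted, Rejected

The distinguishing property — row ≥ 2 AND rank ≥ 9 — holds for all the 'Accepted' cases and none of the 'Rejected' cases.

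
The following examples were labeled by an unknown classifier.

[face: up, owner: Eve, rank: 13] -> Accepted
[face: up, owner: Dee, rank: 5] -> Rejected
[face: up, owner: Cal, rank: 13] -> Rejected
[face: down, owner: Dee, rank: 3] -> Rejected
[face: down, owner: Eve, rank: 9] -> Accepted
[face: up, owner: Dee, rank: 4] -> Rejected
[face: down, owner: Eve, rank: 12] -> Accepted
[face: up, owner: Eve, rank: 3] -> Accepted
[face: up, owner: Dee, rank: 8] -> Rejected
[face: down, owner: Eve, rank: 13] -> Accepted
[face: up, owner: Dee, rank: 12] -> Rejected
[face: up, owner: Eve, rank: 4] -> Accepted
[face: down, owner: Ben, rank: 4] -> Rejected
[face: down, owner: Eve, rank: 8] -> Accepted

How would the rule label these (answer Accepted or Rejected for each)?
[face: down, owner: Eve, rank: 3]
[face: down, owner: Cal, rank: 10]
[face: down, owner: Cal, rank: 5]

The rule appears to be: owner is Eve.
[face: down, owner: Eve, rank: 3] — owner is Eve, hence Accepted. [face: down, owner: Cal, rank: 10] — owner is Cal, hence Rejected. [face: down, owner: Cal, rank: 5] — owner is Cal, hence Rejected.

Accepted, Rejected, Rejected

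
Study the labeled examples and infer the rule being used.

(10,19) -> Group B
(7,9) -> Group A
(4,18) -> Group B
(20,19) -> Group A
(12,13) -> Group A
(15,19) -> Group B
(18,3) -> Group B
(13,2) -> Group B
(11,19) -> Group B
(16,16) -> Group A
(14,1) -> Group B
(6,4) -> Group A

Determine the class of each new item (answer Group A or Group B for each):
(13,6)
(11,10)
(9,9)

Group B, Group A, Group A

Rule: |first − second| ≤ 2. This holds for each 'Group A' example and fails for each 'Group B' one.
(13,6): |13−6| = 7, does not fit → Group B. (11,10): |11−10| = 1, qualifies → Group A. (9,9): |9−9| = 0, qualifies → Group A.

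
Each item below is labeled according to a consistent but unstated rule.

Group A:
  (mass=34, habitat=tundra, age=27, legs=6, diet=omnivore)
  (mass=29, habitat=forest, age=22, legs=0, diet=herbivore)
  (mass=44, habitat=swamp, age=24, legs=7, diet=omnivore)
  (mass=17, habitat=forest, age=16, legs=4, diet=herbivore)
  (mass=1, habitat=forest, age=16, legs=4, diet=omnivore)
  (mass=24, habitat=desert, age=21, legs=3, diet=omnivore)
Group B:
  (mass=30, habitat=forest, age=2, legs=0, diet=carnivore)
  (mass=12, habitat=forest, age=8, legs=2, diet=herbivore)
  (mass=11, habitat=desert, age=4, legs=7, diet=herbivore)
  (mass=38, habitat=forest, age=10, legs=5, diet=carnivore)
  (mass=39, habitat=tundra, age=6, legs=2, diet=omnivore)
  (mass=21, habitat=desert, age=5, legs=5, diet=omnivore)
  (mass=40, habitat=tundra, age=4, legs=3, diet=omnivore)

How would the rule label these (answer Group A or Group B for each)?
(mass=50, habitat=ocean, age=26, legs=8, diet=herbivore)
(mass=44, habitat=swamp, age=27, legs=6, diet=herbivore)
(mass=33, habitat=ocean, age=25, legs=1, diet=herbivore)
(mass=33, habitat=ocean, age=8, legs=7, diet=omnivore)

Group A, Group A, Group A, Group B

Rule: age ≥ 16. This holds for each 'Group A' example and fails for each 'Group B' one.
Group A: (mass=50, habitat=ocean, age=26, legs=8, diet=herbivore), since age = 26.
Group A: (mass=44, habitat=swamp, age=27, legs=6, diet=herbivore), since age = 27.
Group A: (mass=33, habitat=ocean, age=25, legs=1, diet=herbivore), since age = 25.
Group B: (mass=33, habitat=ocean, age=8, legs=7, diet=omnivore), since age = 8.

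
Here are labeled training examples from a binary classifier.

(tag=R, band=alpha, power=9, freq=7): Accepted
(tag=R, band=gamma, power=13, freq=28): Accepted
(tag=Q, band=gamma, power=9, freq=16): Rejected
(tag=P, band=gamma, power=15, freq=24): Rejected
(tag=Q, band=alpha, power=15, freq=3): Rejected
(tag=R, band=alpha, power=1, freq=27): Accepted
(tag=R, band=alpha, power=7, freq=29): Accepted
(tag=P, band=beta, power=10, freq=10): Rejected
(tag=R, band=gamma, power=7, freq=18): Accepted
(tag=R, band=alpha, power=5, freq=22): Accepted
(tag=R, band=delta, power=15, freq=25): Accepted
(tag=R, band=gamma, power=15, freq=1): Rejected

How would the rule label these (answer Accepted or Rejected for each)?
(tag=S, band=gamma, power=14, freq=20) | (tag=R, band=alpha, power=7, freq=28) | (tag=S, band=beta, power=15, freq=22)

The classifier is using: tag is R AND freq ≥ 3.
(tag=S, band=gamma, power=14, freq=20): tag is S, freq = 20 — lacks this property, so Rejected.
(tag=R, band=alpha, power=7, freq=28): tag is R, freq = 28 — fits, so Accepted.
(tag=S, band=beta, power=15, freq=22): tag is S, freq = 22 — lacks this property, so Rejected.

Rejected, Accepted, Rejected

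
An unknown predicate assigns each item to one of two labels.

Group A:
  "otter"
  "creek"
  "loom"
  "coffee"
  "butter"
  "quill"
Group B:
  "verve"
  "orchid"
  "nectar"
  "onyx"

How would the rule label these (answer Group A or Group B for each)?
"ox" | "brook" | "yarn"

Group B, Group A, Group B

The simplest hypothesis consistent with all the labels is: has a double letter.
"ox" → no doubled letter → Group B. "brook" → 'oo' doubled → Group A. "yarn" → no doubled letter → Group B.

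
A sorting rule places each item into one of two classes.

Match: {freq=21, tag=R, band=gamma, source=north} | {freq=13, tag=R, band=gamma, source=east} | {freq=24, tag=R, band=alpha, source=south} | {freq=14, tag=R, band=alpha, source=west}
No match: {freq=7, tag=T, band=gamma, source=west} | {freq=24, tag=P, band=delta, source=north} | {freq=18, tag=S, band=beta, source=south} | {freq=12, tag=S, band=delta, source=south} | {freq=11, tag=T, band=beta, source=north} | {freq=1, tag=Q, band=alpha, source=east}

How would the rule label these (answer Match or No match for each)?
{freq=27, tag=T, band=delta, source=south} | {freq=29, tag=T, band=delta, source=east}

Looking at the examples, the only property every 'Match' case has and every 'No match' case lacks is: tag is R.
{freq=27, tag=T, band=delta, source=south}: tag is T, doesn't match → No match.
{freq=29, tag=T, band=delta, source=east}: tag is T, doesn't match → No match.

No match, No match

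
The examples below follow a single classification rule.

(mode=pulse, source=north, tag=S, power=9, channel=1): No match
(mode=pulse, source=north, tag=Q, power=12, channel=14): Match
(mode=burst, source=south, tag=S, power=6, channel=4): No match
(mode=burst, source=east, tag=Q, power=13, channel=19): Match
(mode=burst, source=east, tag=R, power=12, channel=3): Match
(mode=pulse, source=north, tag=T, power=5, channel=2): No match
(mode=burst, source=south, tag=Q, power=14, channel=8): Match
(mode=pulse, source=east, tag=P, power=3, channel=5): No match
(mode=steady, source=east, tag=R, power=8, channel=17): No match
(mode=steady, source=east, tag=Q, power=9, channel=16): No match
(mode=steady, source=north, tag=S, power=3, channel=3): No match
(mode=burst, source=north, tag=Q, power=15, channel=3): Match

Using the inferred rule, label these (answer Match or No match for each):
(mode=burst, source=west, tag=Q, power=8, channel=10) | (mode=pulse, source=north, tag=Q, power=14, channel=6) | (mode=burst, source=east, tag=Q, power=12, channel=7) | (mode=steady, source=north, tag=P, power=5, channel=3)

No match, Match, Match, No match

The common property of the 'Match' items is: power ≥ 12. No 'No match' item has it.
(mode=burst, source=west, tag=Q, power=8, channel=10): power = 8, doesn't match → No match.
(mode=pulse, source=north, tag=Q, power=14, channel=6): power = 14, matches → Match.
(mode=burst, source=east, tag=Q, power=12, channel=7): power = 12, matches → Match.
(mode=steady, source=north, tag=P, power=5, channel=3): power = 5, doesn't match → No match.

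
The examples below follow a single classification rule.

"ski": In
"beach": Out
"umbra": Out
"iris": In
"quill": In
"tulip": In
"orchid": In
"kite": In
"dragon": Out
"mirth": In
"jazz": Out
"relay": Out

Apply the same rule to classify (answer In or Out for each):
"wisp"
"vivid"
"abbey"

In, In, Out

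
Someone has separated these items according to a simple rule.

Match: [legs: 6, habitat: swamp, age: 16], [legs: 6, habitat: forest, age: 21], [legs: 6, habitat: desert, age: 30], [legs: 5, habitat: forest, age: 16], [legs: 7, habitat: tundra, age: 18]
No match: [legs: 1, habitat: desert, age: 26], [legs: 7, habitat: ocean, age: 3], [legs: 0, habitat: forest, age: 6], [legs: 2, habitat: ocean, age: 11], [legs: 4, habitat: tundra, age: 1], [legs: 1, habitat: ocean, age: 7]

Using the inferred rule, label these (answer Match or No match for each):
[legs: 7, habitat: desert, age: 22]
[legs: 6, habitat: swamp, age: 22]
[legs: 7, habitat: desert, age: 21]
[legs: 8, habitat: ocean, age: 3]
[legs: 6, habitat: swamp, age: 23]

'Match' ⟺ age ≥ 6 AND legs ≥ 4.
[legs: 7, habitat: desert, age: 22]: age = 22, legs = 7, qualifies → Match.
[legs: 6, habitat: swamp, age: 22]: age = 22, legs = 6, qualifies → Match.
[legs: 7, habitat: desert, age: 21]: age = 21, legs = 7, qualifies → Match.
[legs: 8, habitat: ocean, age: 3]: age = 3, legs = 8, fails this test → No match.
[legs: 6, habitat: swamp, age: 23]: age = 23, legs = 6, qualifies → Match.

Match, Match, Match, No match, Match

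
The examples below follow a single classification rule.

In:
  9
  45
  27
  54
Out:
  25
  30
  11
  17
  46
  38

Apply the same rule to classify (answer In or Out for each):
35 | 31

Out, Out

The common property of the 'In' items is: multiple of 9. No 'Out' item has it.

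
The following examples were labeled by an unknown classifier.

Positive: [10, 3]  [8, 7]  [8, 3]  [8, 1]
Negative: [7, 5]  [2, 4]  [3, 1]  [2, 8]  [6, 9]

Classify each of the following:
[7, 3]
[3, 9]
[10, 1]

Negative, Negative, Positive

The common property of the 'Positive' items is: first ≥ 8. No 'Negative' item has it.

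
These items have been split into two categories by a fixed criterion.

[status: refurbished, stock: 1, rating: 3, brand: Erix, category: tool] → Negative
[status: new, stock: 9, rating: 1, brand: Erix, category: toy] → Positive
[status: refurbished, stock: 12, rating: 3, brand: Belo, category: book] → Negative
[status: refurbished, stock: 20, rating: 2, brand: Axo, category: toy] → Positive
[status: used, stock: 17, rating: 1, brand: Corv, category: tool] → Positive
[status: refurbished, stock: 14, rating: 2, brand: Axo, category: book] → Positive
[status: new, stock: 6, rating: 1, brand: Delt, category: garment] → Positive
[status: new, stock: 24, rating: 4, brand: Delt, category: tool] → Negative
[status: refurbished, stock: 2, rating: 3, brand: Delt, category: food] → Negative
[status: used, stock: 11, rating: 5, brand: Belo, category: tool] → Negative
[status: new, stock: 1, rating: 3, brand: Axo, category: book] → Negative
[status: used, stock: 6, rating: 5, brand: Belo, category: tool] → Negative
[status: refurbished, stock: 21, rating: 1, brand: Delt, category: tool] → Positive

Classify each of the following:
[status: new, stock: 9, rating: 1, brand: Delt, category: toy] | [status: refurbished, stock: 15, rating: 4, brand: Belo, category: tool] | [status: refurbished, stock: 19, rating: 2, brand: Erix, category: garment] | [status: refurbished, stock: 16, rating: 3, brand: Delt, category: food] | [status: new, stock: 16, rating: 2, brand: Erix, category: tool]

Positive, Negative, Positive, Negative, Positive

The rule appears to be: rating ≤ 2.
[status: new, stock: 9, rating: 1, brand: Delt, category: toy]: rating = 1 — has this property, so Positive.
[status: refurbished, stock: 15, rating: 4, brand: Belo, category: tool]: rating = 4 — fails the rule, so Negative.
[status: refurbished, stock: 19, rating: 2, brand: Erix, category: garment]: rating = 2 — has this property, so Positive.
[status: refurbished, stock: 16, rating: 3, brand: Delt, category: food]: rating = 3 — fails the rule, so Negative.
[status: new, stock: 16, rating: 2, brand: Erix, category: tool]: rating = 2 — has this property, so Positive.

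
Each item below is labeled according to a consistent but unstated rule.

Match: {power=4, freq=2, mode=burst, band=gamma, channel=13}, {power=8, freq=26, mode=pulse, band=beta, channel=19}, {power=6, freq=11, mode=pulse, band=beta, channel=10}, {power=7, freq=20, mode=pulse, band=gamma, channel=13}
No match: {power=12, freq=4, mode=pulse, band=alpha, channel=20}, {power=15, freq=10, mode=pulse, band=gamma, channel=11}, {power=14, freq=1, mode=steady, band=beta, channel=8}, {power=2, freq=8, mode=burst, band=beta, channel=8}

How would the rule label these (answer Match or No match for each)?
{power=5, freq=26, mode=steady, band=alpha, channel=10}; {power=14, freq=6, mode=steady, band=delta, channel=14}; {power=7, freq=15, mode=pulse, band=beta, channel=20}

Match, No match, Match

The rule appears to be: power ≥ 4 AND power ≤ 8.
{power=5, freq=26, mode=steady, band=alpha, channel=10}: power = 5, qualifies → Match.
{power=14, freq=6, mode=steady, band=delta, channel=14}: power = 14, lacks this property → No match.
{power=7, freq=15, mode=pulse, band=beta, channel=20}: power = 7, qualifies → Match.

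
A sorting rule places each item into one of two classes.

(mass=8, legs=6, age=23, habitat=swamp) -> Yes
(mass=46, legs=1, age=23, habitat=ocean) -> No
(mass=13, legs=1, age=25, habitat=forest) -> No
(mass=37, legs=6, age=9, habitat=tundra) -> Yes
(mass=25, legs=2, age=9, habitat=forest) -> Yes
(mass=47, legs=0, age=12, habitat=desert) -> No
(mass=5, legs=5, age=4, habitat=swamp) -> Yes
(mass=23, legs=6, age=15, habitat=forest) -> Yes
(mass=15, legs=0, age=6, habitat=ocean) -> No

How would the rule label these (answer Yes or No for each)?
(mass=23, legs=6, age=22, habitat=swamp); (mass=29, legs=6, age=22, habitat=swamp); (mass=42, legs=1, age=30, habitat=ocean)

Yes, Yes, No

The classifier is using: legs ≥ 2.
(mass=23, legs=6, age=22, habitat=swamp): legs = 6, passes → Yes. (mass=29, legs=6, age=22, habitat=swamp): legs = 6, passes → Yes. (mass=42, legs=1, age=30, habitat=ocean): legs = 1, does not fit → No.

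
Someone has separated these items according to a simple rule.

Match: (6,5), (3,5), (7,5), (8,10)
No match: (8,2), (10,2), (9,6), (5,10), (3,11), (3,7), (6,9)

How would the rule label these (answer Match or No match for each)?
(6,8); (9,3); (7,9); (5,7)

A rule that fits every label: |first − second| ≤ 2 — true of each 'Match' example, false of each 'No match' one.
(6,8): Match (|6−8| = 2).
(9,3): No match (|9−3| = 6).
(7,9): Match (|7−9| = 2).
(5,7): Match (|5−7| = 2).

Match, No match, Match, Match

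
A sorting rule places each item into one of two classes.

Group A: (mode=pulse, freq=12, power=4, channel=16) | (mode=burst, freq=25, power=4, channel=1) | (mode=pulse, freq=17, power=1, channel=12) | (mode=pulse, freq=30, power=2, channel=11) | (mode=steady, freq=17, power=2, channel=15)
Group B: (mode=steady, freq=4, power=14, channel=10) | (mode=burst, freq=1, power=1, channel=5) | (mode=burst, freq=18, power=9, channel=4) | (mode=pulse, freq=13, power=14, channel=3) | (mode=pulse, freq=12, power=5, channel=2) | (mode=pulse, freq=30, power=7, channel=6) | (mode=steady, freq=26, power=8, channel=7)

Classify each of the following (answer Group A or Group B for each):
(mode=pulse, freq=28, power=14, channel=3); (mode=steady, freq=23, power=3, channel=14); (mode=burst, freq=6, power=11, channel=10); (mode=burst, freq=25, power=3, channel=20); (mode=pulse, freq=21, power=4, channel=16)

Group B, Group A, Group B, Group A, Group A

The classifier is using: freq ≥ 4 AND power ≤ 4.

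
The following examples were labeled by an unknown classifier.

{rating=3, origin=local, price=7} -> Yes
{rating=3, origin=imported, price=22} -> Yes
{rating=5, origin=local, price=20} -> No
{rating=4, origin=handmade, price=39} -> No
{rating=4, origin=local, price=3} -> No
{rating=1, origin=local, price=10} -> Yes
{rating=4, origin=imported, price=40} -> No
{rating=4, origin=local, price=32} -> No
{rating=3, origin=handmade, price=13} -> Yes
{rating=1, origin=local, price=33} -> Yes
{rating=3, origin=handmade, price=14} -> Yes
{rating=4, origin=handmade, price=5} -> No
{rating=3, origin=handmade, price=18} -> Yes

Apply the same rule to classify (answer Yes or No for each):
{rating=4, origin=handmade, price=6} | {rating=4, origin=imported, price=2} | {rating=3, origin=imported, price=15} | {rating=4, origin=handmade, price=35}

No, No, Yes, No

The distinguishing property — rating ≤ 3 — holds for all the 'Yes' cases and none of the 'No' cases.
{rating=4, origin=handmade, price=6}: rating = 4, does not fit → No. {rating=4, origin=imported, price=2}: rating = 4, does not fit → No. {rating=3, origin=imported, price=15}: rating = 3, qualifies → Yes. {rating=4, origin=handmade, price=35}: rating = 4, does not fit → No.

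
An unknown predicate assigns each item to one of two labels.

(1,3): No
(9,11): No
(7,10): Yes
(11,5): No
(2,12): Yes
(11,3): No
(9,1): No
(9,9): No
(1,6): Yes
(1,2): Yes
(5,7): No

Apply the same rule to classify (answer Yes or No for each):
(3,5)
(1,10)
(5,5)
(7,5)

'Yes' ⟺ second is even.

No, Yes, No, No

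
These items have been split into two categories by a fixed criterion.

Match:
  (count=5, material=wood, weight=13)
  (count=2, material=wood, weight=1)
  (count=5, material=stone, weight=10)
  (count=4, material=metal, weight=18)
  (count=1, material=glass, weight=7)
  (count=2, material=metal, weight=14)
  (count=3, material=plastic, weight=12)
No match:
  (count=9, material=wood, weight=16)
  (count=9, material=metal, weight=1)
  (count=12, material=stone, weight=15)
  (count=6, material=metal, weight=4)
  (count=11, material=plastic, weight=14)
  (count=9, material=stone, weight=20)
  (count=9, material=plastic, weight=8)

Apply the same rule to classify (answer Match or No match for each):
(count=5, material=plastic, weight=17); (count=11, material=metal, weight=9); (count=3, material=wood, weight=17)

The pattern is that an item is 'Match' exactly when: count ≤ 5.
Match: (count=5, material=plastic, weight=17), since count = 5.
No match: (count=11, material=metal, weight=9), since count = 11.
Match: (count=3, material=wood, weight=17), since count = 3.

Match, No match, Match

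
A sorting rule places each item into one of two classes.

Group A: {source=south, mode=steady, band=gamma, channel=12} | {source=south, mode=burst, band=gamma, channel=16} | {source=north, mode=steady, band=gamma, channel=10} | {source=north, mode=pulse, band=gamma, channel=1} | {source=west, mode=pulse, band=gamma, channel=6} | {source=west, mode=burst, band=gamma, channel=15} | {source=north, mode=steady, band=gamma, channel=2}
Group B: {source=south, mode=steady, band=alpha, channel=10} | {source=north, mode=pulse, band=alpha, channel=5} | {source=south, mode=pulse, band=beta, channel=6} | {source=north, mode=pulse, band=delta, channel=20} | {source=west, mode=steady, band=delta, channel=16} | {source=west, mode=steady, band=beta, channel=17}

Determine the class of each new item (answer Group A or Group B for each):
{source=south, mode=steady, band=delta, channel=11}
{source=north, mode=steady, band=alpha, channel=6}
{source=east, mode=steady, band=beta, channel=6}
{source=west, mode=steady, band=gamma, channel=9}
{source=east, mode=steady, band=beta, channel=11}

One predicate separates the groups cleanly: band is gamma.
Group B: {source=south, mode=steady, band=delta, channel=11}, since band is delta.
Group B: {source=north, mode=steady, band=alpha, channel=6}, since band is alpha.
Group B: {source=east, mode=steady, band=beta, channel=6}, since band is beta.
Group A: {source=west, mode=steady, band=gamma, channel=9}, since band is gamma.
Group B: {source=east, mode=steady, band=beta, channel=11}, since band is beta.

Group B, Group B, Group B, Group A, Group B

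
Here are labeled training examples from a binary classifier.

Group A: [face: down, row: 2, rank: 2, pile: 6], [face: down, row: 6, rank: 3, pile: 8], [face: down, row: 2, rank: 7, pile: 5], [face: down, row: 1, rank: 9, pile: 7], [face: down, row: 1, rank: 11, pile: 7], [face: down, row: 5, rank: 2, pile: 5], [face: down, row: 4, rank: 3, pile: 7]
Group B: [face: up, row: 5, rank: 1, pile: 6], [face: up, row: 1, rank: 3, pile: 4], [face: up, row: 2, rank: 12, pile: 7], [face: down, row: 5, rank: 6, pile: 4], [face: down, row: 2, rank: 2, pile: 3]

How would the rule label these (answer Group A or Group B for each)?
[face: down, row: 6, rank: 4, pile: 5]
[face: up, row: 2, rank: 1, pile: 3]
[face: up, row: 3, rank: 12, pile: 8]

Group A, Group B, Group B

The classifier is using: face is down AND pile ≥ 5.
[face: down, row: 6, rank: 4, pile: 5] → face is down, pile = 5 → Group A. [face: up, row: 2, rank: 1, pile: 3] → face is up, pile = 3 → Group B. [face: up, row: 3, rank: 12, pile: 8] → face is up, pile = 8 → Group B.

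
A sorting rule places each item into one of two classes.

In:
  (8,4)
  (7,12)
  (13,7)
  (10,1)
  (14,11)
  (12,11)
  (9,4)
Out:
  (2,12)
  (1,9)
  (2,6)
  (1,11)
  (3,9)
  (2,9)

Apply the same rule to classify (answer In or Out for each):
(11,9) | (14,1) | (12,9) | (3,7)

In, In, In, Out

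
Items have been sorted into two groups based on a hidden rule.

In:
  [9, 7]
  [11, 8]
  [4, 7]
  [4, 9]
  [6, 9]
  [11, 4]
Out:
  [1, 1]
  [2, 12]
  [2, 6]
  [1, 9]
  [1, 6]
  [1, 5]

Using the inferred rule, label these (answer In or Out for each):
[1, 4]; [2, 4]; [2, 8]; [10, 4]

Out, Out, Out, In

The rule appears to be: first ≥ 4.
[1, 4]: first 1, does not fit → Out. [2, 4]: first 2, does not fit → Out. [2, 8]: first 2, does not fit → Out. [10, 4]: first 10, passes → In.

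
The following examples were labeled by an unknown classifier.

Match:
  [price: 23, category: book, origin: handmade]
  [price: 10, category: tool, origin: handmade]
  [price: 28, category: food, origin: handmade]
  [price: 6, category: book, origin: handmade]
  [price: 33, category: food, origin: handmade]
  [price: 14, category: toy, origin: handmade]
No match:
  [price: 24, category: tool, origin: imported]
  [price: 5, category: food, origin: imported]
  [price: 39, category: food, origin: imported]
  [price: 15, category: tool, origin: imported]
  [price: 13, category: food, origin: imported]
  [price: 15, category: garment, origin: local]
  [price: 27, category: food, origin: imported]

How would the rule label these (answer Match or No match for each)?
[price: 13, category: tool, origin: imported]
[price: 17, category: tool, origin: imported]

No match, No match

The distinguishing property — origin is handmade — holds for all the 'Match' cases and none of the 'No match' cases.
[price: 13, category: tool, origin: imported] — origin is imported, hence No match.
[price: 17, category: tool, origin: imported] — origin is imported, hence No match.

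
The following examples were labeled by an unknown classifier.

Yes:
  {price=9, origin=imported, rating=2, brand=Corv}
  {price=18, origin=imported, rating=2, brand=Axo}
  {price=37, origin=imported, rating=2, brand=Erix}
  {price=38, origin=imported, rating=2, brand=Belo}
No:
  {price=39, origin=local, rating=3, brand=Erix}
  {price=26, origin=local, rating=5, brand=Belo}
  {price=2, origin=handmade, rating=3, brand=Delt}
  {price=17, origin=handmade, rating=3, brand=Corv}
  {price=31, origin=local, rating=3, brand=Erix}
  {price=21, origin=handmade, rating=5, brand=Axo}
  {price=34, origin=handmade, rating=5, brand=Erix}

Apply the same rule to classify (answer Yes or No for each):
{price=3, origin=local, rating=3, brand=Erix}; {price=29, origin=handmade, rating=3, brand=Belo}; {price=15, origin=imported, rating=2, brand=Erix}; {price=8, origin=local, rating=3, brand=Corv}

No, No, Yes, No

All 'Yes' examples share one property — origin is imported — and every 'No' example lacks it.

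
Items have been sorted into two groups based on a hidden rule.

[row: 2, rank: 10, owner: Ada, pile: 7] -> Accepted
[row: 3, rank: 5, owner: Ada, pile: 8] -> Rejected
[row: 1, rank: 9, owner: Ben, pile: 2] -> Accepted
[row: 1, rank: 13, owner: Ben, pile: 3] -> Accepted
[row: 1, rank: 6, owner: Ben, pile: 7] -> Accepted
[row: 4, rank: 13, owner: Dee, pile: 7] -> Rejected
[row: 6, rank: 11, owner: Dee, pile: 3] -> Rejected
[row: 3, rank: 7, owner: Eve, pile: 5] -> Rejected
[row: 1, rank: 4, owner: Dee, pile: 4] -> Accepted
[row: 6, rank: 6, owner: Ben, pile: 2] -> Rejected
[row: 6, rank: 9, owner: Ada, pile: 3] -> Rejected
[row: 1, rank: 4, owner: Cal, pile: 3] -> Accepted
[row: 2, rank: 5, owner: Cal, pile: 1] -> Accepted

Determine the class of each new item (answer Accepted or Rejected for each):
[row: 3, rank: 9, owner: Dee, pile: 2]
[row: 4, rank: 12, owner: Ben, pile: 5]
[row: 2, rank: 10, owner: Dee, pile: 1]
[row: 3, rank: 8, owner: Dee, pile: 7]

All 'Accepted' examples share one property — row ≤ 2 — and every 'Rejected' example lacks it.

Rejected, Rejected, Accepted, Rejected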